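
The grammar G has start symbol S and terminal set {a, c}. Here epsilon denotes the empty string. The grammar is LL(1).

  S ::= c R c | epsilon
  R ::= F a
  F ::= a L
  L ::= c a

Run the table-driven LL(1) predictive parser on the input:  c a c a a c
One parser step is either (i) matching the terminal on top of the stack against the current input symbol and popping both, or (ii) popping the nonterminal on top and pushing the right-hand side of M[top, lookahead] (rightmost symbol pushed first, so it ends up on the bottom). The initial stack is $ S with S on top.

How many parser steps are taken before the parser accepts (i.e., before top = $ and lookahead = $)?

10

step 1: stack=$ S  input=c a c a a c $  — expand S ::= c R c
step 2: stack=$ c R c  input=c a c a a c $  — match c
step 3: stack=$ c R  input=a c a a c $  — expand R ::= F a
step 4: stack=$ c a F  input=a c a a c $  — expand F ::= a L
step 5: stack=$ c a L a  input=a c a a c $  — match a
step 6: stack=$ c a L  input=c a a c $  — expand L ::= c a
step 7: stack=$ c a a c  input=c a a c $  — match c
step 8: stack=$ c a a  input=a a c $  — match a
step 9: stack=$ c a  input=a c $  — match a
step 10: stack=$ c  input=c $  — match c
Accept reached after 10 steps.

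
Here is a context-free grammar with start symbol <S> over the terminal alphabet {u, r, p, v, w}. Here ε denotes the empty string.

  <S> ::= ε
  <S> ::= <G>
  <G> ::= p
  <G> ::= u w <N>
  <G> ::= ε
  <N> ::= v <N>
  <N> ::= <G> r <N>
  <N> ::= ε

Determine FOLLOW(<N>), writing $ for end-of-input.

FIRST(<G>): from <G>::=p we get {p}; from <G>::=u w <N> we get {u}; from <G>::=ε we get {ε}. So FIRST(<G>) = {ε, p, u}.
FIRST(<S>): from <S>::=ε we get {ε}; from <S>::=<G> we get {ε, p, u}. So FIRST(<S>) = {ε, p, u}.
FIRST(<N>): from <N>::=v <N> we get {v}; from <N>::=<G> r <N> we get {p, r, u}; from <N>::=ε we get {ε}. So FIRST(<N>) = {ε, p, r, u, v}.
FOLLOW(<S>) includes $ since <S> is the start symbol.
FOLLOW(<S>): <S> appears on no right-hand side. Thus FOLLOW(<S>) = {$}.
FOLLOW(<G>): in <S>::=<G>, the suffix after <G> is empty, so FOLLOW(<G>) ⊇ FOLLOW(<S>) = {$}; in <N>::=<G> r <N>, <G> is followed by r <N> with FIRST {r}. Thus FOLLOW(<G>) = {$, r}.
FOLLOW(<N>): in <G>::=u w <N>, the suffix after <N> is empty, so FOLLOW(<N>) ⊇ FOLLOW(<G>) = {$, r}; in <N>::=v <N>, the suffix after <N> is empty (adds nothing new); in <N>::=<G> r <N>, the suffix after <N> is empty (adds nothing new). Thus FOLLOW(<N>) = {$, r}.

{$, r}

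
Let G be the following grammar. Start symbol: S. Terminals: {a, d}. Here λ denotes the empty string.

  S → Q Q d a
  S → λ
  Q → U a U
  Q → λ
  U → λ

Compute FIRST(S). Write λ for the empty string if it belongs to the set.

{λ, a, d}

FIRST(U): from U→λ we get {λ}. So FIRST(U) = {λ}.
FIRST(Q): from Q→U a U we get {a}; from Q→λ we get {λ}. So FIRST(Q) = {λ, a}.
FIRST(S): from S→Q Q d a we get {a, d}; from S→λ we get {λ}. So FIRST(S) = {λ, a, d}.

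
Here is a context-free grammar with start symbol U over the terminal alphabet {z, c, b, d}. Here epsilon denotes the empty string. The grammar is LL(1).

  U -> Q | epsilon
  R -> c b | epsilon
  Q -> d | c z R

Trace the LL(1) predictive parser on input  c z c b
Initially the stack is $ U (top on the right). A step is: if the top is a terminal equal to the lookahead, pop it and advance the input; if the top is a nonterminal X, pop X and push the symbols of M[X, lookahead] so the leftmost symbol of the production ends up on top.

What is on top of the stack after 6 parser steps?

     Stack    Input      Action
  1  $ U      c z c b $  expand U -> Q
  2  $ Q      c z c b $  expand Q -> c z R
  3  $ R z c  c z c b $  match c
  4  $ R z    z c b $    match z
  5  $ R      c b $      expand R -> c b
  6  $ b c    c b $      match c
Stack after step 6: $ b (top = b).

b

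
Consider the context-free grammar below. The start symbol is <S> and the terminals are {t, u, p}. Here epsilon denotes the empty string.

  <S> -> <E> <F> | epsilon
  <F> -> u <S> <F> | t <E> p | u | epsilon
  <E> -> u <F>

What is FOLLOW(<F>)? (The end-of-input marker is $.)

{$, p, t, u}

FIRST(<F>) = {epsilon, t, u}
FIRST(<E>) = {u}
FIRST(<S>) = {epsilon, u}  (via <E> <F>)
FOLLOW(<S>) includes $ since <S> is the start symbol.
FOLLOW(<S>): in <F>->u <S> <F>, <S> is followed by <F> with FIRST {epsilon, t, u}; in <F>->u <S> <F>, the suffix after <S> is nullable, so FOLLOW(<S>) ⊇ FOLLOW(<F>) = {$, p, t, u}. Thus FOLLOW(<S>) = {$, p, t, u}.
FOLLOW(<E>): in <S>-><E> <F>, <E> is followed by <F> with FIRST {epsilon, t, u}; in <S>-><E> <F>, the suffix after <E> is nullable, so FOLLOW(<E>) ⊇ FOLLOW(<S>) = {$, p, t, u}; in <F>->t <E> p, <E> is followed by p with FIRST {p}. Thus FOLLOW(<E>) = {$, p, t, u}.
FOLLOW(<F>): in <S>-><E> <F>, the suffix after <F> is empty, so FOLLOW(<F>) ⊇ FOLLOW(<S>) = {$, p, t, u}; in <F>->u <S> <F>, the suffix after <F> is empty (adds nothing new); in <E>->u <F>, the suffix after <F> is empty, so FOLLOW(<F>) ⊇ FOLLOW(<E>) = {$, p, t, u}. Thus FOLLOW(<F>) = {$, p, t, u}.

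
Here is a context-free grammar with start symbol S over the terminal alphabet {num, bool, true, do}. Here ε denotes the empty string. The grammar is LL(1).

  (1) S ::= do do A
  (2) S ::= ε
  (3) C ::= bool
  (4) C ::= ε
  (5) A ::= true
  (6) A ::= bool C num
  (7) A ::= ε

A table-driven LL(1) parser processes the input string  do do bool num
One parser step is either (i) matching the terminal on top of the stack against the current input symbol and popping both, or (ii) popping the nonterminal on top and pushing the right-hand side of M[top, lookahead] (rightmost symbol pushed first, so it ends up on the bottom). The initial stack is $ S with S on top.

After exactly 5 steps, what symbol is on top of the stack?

step 1: stack=$ S  input=do do bool num $  — expand S ::= do do A
step 2: stack=$ A do do  input=do do bool num $  — match do
step 3: stack=$ A do  input=do bool num $  — match do
step 4: stack=$ A  input=bool num $  — expand A ::= bool C num
step 5: stack=$ num C bool  input=bool num $  — match bool
Stack after step 5: $ num C (top = C).

C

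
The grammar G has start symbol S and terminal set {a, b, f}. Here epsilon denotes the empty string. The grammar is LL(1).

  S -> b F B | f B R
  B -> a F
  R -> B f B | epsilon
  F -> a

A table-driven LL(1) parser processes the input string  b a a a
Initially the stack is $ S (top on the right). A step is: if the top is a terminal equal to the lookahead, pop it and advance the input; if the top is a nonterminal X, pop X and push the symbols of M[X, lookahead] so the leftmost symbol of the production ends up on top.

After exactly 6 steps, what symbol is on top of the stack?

     Stack    Input      Action
  1  $ S      b a a a $  expand S -> b F B
  2  $ B F b  b a a a $  match b
  3  $ B F    a a a $    expand F -> a
  4  $ B a    a a a $    match a
  5  $ B      a a $      expand B -> a F
  6  $ F a    a a $      match a
Stack after step 6: $ F (top = F).

F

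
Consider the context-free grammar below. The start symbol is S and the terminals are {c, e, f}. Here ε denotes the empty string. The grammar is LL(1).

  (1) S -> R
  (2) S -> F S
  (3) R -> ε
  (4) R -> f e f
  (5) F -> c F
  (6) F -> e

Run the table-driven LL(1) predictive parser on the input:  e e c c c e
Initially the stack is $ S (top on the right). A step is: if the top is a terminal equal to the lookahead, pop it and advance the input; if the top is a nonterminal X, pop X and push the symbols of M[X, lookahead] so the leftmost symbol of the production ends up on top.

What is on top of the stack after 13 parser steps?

      Stack    Input          Action
   1  $ S      e e c c c e $  expand S -> F S
   2  $ S F    e e c c c e $  expand F -> e
   3  $ S e    e e c c c e $  match e
   4  $ S      e c c c e $    expand S -> F S
   5  $ S F    e c c c e $    expand F -> e
   6  $ S e    e c c c e $    match e
   7  $ S      c c c e $      expand S -> F S
   8  $ S F    c c c e $      expand F -> c F
   9  $ S F c  c c c e $      match c
  10  $ S F    c c e $        expand F -> c F
  11  $ S F c  c c e $        match c
  12  $ S F    c e $          expand F -> c F
  13  $ S F c  c e $          match c
Stack after step 13: $ S F (top = F).

F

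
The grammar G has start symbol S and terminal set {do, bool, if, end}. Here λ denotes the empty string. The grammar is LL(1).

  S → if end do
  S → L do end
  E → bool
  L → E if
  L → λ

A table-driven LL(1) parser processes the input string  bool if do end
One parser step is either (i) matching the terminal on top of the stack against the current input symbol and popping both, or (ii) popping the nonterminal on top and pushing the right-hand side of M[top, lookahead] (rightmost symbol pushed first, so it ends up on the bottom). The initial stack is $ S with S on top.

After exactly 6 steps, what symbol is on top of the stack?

step 1: stack=$ S  input=bool if do end $  — expand S → L do end
step 2: stack=$ end do L  input=bool if do end $  — expand L → E if
step 3: stack=$ end do if E  input=bool if do end $  — expand E → bool
step 4: stack=$ end do if bool  input=bool if do end $  — match bool
step 5: stack=$ end do if  input=if do end $  — match if
step 6: stack=$ end do  input=do end $  — match do
Stack after step 6: $ end (top = end).

end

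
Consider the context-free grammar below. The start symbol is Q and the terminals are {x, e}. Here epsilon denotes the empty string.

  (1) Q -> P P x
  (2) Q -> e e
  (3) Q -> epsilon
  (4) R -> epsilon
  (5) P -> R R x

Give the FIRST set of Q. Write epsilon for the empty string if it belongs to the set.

{epsilon, e, x}

FIRST(R): from R->epsilon we get {epsilon}. So FIRST(R) = {epsilon}.
FIRST(P): from P->R R x we get {x}. So FIRST(P) = {x}.
FIRST(Q): from Q->P P x we get {x}; from Q->e e we get {e}; from Q->epsilon we get {epsilon}. So FIRST(Q) = {epsilon, e, x}.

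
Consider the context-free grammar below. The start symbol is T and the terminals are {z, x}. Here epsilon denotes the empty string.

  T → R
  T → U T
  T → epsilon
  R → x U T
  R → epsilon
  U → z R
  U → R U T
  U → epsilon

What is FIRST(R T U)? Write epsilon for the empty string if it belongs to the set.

{epsilon, x, z}

FIRST(R): from R→x U T we get {x}; from R→epsilon we get {epsilon}. So FIRST(R) = {epsilon, x}.
FIRST(T): from T→R we get {epsilon, x}; from T→U T we get {epsilon, x, z}; from T→epsilon we get {epsilon}. So FIRST(T) = {epsilon, x, z}.
FIRST(U): from U→z R we get {z}; from U→R U T we get {epsilon, x, z}; from U→epsilon we get {epsilon}. So FIRST(U) = {epsilon, x, z}.
FIRST(R T U): take FIRST of each symbol in turn, carrying on past any symbol whose FIRST contains epsilon; result {epsilon, x, z}.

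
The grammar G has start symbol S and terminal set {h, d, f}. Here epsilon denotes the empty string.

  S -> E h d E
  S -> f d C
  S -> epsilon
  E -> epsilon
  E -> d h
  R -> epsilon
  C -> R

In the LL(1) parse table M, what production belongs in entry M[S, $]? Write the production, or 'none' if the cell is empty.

S -> epsilon

FIRST(E) = {epsilon, d}
FIRST(R) = {epsilon}
FIRST(S) = {epsilon, d, f, h}  (via E h d E)
FIRST(C) = {epsilon}  (via R)
FOLLOW(S) includes $ since S is the start symbol.
FOLLOW(S): S appears on no right-hand side. Thus FOLLOW(S) = {$}.
For S -> E h d E: FIRST(E h d E) = {d, h}, so it goes in M[S, t] for t ∈ {d, h}.
For S -> f d C: FIRST(f d C) = {f}, so it goes in M[S, t] for t ∈ {f}.
For S -> epsilon: FIRST(epsilon) = {epsilon}, so it goes in M[S, t] for t ∈ {}; since epsilon ∈ FIRST, also for every t ∈ FOLLOW(S) = {$}.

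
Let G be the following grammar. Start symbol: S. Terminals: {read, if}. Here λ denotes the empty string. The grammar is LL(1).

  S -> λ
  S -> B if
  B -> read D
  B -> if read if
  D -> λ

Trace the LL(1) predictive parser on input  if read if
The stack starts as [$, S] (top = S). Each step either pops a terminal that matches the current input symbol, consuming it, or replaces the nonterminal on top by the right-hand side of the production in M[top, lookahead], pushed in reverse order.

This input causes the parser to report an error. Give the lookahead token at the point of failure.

$

step 1: stack=$ S  input=if read if $  — expand S -> B if
step 2: stack=$ if B  input=if read if $  — expand B -> if read if
step 3: stack=$ if if read if  input=if read if $  — match if
step 4: stack=$ if if read  input=read if $  — match read
step 5: stack=$ if if  input=if $  — match if
step 6: stack=$ if  input=$  — error: top is terminal if but lookahead is $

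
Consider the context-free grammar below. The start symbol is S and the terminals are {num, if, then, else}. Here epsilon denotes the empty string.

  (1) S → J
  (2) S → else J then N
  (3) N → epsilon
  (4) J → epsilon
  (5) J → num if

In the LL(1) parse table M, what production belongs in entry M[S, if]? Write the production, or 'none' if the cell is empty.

none

FIRST(N) = {epsilon}
FIRST(J) = {epsilon, num}
FIRST(S) = {epsilon, else, num}  (via J)
FOLLOW(S) includes $ since S is the start symbol.
FOLLOW(S): S appears on no right-hand side. Thus FOLLOW(S) = {$}.
For S → J: FIRST(J) = {epsilon, num}, so it goes in M[S, t] for t ∈ {num}; since epsilon ∈ FIRST, also for every t ∈ FOLLOW(S) = {$}.
For S → else J then N: FIRST(else J then N) = {else}, so it goes in M[S, t] for t ∈ {else}.
None of these place a production in M[S, if].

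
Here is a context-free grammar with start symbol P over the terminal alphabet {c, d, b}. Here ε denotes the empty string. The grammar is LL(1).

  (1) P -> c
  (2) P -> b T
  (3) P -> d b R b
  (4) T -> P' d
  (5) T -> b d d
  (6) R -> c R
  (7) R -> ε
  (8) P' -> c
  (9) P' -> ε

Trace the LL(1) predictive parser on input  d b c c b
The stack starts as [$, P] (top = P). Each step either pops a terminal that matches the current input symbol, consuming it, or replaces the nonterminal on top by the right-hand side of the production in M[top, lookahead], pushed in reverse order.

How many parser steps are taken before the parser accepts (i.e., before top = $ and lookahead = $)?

9

     Stack      Input        Action
  1  $ P        d b c c b $  expand P -> d b R b
  2  $ b R b d  d b c c b $  match d
  3  $ b R b    b c c b $    match b
  4  $ b R      c c b $      expand R -> c R
  5  $ b R c    c c b $      match c
  6  $ b R      c b $        expand R -> c R
  7  $ b R c    c b $        match c
  8  $ b R      b $          expand R -> ε
  9  $ b        b $          match b
Accept reached after 9 steps.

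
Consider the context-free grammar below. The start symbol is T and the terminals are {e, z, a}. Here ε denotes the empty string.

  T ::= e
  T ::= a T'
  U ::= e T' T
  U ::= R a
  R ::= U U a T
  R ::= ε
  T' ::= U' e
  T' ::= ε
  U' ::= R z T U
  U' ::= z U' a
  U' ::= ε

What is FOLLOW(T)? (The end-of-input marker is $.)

FIRST(T): from T::=e we get {e}; from T::=a T' we get {a}. So FIRST(T) = {a, e}.
FIRST(U): from U::=e T' T we get {e}; from U::=R a we get {a, e}. So FIRST(U) = {a, e}.
FIRST(R): from R::=U U a T we get {a, e}; from R::=ε we get {ε}. So FIRST(R) = {ε, a, e}.
FIRST(U'): from U'::=R z T U we get {a, e, z}; from U'::=z U' a we get {z}; from U'::=ε we get {ε}. So FIRST(U') = {ε, a, e, z}.
FIRST(T'): from T'::=U' e we get {a, e, z}; from T'::=ε we get {ε}. So FIRST(T') = {ε, a, e, z}.
FOLLOW(T) includes $ since T is the start symbol.
FOLLOW(R): in U::=R a, R is followed by a with FIRST {a}; in U'::=R z T U, R is followed by z T U with FIRST {z}. Thus FOLLOW(R) = {a, z}.
FOLLOW(U'): in T'::=U' e, U' is followed by e with FIRST {e}; in U'::=z U' a, U' is followed by a with FIRST {a}. Thus FOLLOW(U') = {a, e}.
FOLLOW(U): in R::=U U a T (occurrence 1), U is followed by U a T with FIRST {a, e}; in R::=U U a T (occurrence 2), U is followed by a T with FIRST {a}; in U'::=R z T U, the suffix after U is empty, so FOLLOW(U) ⊇ FOLLOW(U') = {a, e}. Thus FOLLOW(U) = {a, e}.
FOLLOW(T): in U::=e T' T, the suffix after T is empty, so FOLLOW(T) ⊇ FOLLOW(U) = {a, e}; in R::=U U a T, the suffix after T is empty, so FOLLOW(T) ⊇ FOLLOW(R) = {a, z}; in U'::=R z T U, T is followed by U with FIRST {a, e}. Thus FOLLOW(T) = {$, a, e, z}.
FOLLOW(T'): in T::=a T', the suffix after T' is empty, so FOLLOW(T') ⊇ FOLLOW(T) = {$, a, e, z}; in U::=e T' T, T' is followed by T with FIRST {a, e}. Thus FOLLOW(T') = {$, a, e, z}.

{$, a, e, z}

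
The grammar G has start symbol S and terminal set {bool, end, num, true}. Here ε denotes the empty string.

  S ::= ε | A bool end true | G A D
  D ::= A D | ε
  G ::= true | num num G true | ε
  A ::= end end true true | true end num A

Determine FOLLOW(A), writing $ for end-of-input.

{$, bool, end, true}

FIRST(G): from G::=true we get {true}; from G::=num num G true we get {num}; from G::=ε we get {ε}. So FIRST(G) = {ε, num, true}.
FIRST(A): from A::=end end true true we get {end}; from A::=true end num A we get {true}. So FIRST(A) = {end, true}.
FIRST(S): from S::=ε we get {ε}; from S::=A bool end true we get {end, true}; from S::=G A D we get {end, num, true}. So FIRST(S) = {ε, end, num, true}.
FIRST(D): from D::=A D we get {end, true}; from D::=ε we get {ε}. So FIRST(D) = {ε, end, true}.
FOLLOW(S) includes $ since S is the start symbol.
FOLLOW(S): S appears on no right-hand side. Thus FOLLOW(S) = {$}.
FOLLOW(D): in S::=G A D, the suffix after D is empty, so FOLLOW(D) ⊇ FOLLOW(S) = {$}; in D::=A D, the suffix after D is empty (adds nothing new). Thus FOLLOW(D) = {$}.
FOLLOW(G): in S::=G A D, G is followed by A D with FIRST {end, true}; in G::=num num G true, G is followed by true with FIRST {true}. Thus FOLLOW(G) = {end, true}.
FOLLOW(A): in S::=A bool end true, A is followed by bool end true with FIRST {bool}; in S::=G A D, A is followed by D with FIRST {ε, end, true}; in S::=G A D, the suffix after A is nullable, so FOLLOW(A) ⊇ FOLLOW(S) = {$}; in D::=A D, A is followed by D with FIRST {ε, end, true}; in D::=A D, the suffix after A is nullable, so FOLLOW(A) ⊇ FOLLOW(D) = {$}; in A::=true end num A, the suffix after A is empty (adds nothing new). Thus FOLLOW(A) = {$, bool, end, true}.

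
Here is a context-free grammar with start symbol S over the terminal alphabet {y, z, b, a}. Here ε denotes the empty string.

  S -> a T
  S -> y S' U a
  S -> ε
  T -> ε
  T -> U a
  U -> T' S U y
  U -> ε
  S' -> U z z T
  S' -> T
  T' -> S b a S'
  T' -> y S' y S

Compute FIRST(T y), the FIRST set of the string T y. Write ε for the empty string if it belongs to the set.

{a, b, y}

FIRST(S) = {ε, a, y}
FIRST(T') = {a, b, y}  (via S b a S')
FIRST(U) = {ε, a, b, y}  (via T' S U y)
FIRST(T) = {ε, a, b, y}  (via U a)
FIRST(S') = {ε, a, b, y, z}  (via U z z T, T)
FIRST(T y): take FIRST of each symbol in turn, carrying on past any symbol whose FIRST contains ε; result {a, b, y}.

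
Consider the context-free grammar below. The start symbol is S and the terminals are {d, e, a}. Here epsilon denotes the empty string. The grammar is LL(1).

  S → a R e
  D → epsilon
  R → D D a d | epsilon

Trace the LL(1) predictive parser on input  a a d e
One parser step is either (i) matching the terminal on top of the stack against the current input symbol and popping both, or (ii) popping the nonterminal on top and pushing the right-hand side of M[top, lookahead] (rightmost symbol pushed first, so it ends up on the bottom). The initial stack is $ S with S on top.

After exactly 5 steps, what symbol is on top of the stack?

step 1: stack=$ S  input=a a d e $  — expand S → a R e
step 2: stack=$ e R a  input=a a d e $  — match a
step 3: stack=$ e R  input=a d e $  — expand R → D D a d
step 4: stack=$ e d a D D  input=a d e $  — expand D → epsilon
step 5: stack=$ e d a D  input=a d e $  — expand D → epsilon
Stack after step 5: $ e d a (top = a).

a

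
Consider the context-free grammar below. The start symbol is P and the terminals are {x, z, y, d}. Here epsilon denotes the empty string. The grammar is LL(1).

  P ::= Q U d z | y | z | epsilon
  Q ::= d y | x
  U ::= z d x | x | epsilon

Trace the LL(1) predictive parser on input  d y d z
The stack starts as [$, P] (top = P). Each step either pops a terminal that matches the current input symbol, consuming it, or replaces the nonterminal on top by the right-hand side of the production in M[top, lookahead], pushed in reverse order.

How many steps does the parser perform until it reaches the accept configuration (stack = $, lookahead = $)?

step 1: stack=$ P  input=d y d z $  — expand P ::= Q U d z
step 2: stack=$ z d U Q  input=d y d z $  — expand Q ::= d y
step 3: stack=$ z d U y d  input=d y d z $  — match d
step 4: stack=$ z d U y  input=y d z $  — match y
step 5: stack=$ z d U  input=d z $  — expand U ::= epsilon
step 6: stack=$ z d  input=d z $  — match d
step 7: stack=$ z  input=z $  — match z
Accept reached after 7 steps.

7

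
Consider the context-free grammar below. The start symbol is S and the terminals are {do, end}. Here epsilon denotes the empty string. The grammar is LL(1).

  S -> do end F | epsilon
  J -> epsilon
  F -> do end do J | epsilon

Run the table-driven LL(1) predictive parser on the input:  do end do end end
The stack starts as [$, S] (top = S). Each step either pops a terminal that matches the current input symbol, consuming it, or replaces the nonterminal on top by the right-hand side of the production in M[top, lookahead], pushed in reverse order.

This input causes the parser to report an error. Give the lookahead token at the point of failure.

end

step 1: stack=$ S  input=do end do end end $  — expand S -> do end F
step 2: stack=$ F end do  input=do end do end end $  — match do
step 3: stack=$ F end  input=end do end end $  — match end
step 4: stack=$ F  input=do end end $  — expand F -> do end do J
step 5: stack=$ J do end do  input=do end end $  — match do
step 6: stack=$ J do end  input=end end $  — match end
step 7: stack=$ J do  input=end $  — error: top is terminal do but lookahead is end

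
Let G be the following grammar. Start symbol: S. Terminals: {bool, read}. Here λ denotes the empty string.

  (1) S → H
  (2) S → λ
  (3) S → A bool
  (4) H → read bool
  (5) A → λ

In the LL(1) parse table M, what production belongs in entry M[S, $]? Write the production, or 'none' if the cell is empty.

FIRST(H): from H→read bool we get {read}. So FIRST(H) = {read}.
FIRST(A): from A→λ we get {λ}. So FIRST(A) = {λ}.
FIRST(S): from S→H we get {read}; from S→λ we get {λ}; from S→A bool we get {bool}. So FIRST(S) = {λ, bool, read}.
FOLLOW(S) includes $ since S is the start symbol.
FOLLOW(S): S appears on no right-hand side. Thus FOLLOW(S) = {$}.
For S → H: FIRST(H) = {read}, so it goes in M[S, t] for t ∈ {read}.
For S → λ: FIRST(λ) = {λ}, so it goes in M[S, t] for t ∈ {}; since λ ∈ FIRST, also for every t ∈ FOLLOW(S) = {$}.
For S → A bool: FIRST(A bool) = {bool}, so it goes in M[S, t] for t ∈ {bool}.

S → λ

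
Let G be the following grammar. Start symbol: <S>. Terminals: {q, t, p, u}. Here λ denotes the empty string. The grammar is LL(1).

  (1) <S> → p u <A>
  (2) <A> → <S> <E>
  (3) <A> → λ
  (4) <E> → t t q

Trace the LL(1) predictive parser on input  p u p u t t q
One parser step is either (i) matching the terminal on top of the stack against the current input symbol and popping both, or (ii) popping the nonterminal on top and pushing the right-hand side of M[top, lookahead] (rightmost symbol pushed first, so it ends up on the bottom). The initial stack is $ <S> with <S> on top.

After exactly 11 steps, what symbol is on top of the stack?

      Stack          Input            Action
   1  $ <S>          p u p u t t q $  expand <S> → p u <A>
   2  $ <A> u p      p u p u t t q $  match p
   3  $ <A> u        u p u t t q $    match u
   4  $ <A>          p u t t q $      expand <A> → <S> <E>
   5  $ <E> <S>      p u t t q $      expand <S> → p u <A>
   6  $ <E> <A> u p  p u t t q $      match p
   7  $ <E> <A> u    u t t q $        match u
   8  $ <E> <A>      t t q $          expand <A> → λ
   9  $ <E>          t t q $          expand <E> → t t q
  10  $ q t t        t t q $          match t
  11  $ q t          t q $            match t
Stack after step 11: $ q (top = q).

q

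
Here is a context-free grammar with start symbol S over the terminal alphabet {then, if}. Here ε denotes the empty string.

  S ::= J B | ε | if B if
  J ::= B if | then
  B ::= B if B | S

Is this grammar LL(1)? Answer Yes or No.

FIRST(S) = {ε, if, then}
FIRST(J) = {if, then}
FIRST(B) = {ε, if, then}
FOLLOW(S) = {$, if}
FOLLOW(J) = {$, if, then}
FOLLOW(B) = {$, if}
Cell M[B, if] receives both B ::= B if B and B ::= S — the grammar is not LL(1).

No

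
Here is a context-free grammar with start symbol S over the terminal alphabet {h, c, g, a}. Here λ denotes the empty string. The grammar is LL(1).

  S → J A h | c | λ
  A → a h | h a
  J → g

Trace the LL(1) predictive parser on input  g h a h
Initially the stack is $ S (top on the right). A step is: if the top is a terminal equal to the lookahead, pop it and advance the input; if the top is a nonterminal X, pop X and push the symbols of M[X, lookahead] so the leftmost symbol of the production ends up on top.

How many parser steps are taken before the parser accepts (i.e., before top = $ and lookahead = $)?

7

step 1: stack=$ S  input=g h a h $  — expand S → J A h
step 2: stack=$ h A J  input=g h a h $  — expand J → g
step 3: stack=$ h A g  input=g h a h $  — match g
step 4: stack=$ h A  input=h a h $  — expand A → h a
step 5: stack=$ h a h  input=h a h $  — match h
step 6: stack=$ h a  input=a h $  — match a
step 7: stack=$ h  input=h $  — match h
Accept reached after 7 steps.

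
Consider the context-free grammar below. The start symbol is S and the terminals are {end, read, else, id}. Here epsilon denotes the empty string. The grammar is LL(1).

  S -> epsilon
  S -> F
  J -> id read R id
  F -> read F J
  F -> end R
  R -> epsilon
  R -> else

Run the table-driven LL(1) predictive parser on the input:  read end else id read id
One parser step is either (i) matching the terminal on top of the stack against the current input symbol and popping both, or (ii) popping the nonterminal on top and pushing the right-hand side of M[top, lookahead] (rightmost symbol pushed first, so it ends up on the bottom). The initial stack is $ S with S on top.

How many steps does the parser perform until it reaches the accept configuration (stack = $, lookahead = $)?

12

step 1: stack=$ S  input=read end else id read id $  — expand S -> F
step 2: stack=$ F  input=read end else id read id $  — expand F -> read F J
step 3: stack=$ J F read  input=read end else id read id $  — match read
step 4: stack=$ J F  input=end else id read id $  — expand F -> end R
step 5: stack=$ J R end  input=end else id read id $  — match end
step 6: stack=$ J R  input=else id read id $  — expand R -> else
step 7: stack=$ J else  input=else id read id $  — match else
step 8: stack=$ J  input=id read id $  — expand J -> id read R id
step 9: stack=$ id R read id  input=id read id $  — match id
step 10: stack=$ id R read  input=read id $  — match read
step 11: stack=$ id R  input=id $  — expand R -> epsilon
step 12: stack=$ id  input=id $  — match id
Accept reached after 12 steps.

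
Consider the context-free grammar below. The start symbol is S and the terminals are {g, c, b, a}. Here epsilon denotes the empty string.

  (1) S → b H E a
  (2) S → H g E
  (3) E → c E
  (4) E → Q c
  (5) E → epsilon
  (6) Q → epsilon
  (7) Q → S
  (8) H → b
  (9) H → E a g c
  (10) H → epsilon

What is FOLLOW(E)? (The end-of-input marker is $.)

{$, a, c}

FIRST(S): from S→b H E a we get {b}; from S→H g E we get {a, b, c, g}. So FIRST(S) = {a, b, c, g}.
FIRST(Q): from Q→epsilon we get {epsilon}; from Q→S we get {a, b, c, g}. So FIRST(Q) = {epsilon, a, b, c, g}.
FIRST(E): from E→c E we get {c}; from E→Q c we get {a, b, c, g}; from E→epsilon we get {epsilon}. So FIRST(E) = {epsilon, a, b, c, g}.
FIRST(H): from H→b we get {b}; from H→E a g c we get {a, b, c, g}; from H→epsilon we get {epsilon}. So FIRST(H) = {epsilon, a, b, c, g}.
FOLLOW(S) includes $ since S is the start symbol.
FOLLOW(Q): in E→Q c, Q is followed by c with FIRST {c}. Thus FOLLOW(Q) = {c}.
FOLLOW(S): in Q→S, the suffix after S is empty, so FOLLOW(S) ⊇ FOLLOW(Q) = {c}. Thus FOLLOW(S) = {$, c}.
FOLLOW(E): in S→b H E a, E is followed by a with FIRST {a}; in S→H g E, the suffix after E is empty, so FOLLOW(E) ⊇ FOLLOW(S) = {$, c}; in E→c E, the suffix after E is empty (adds nothing new); in H→E a g c, E is followed by a g c with FIRST {a}. Thus FOLLOW(E) = {$, a, c}.
FOLLOW(H): in S→b H E a, H is followed by E a with FIRST {a, b, c, g}; in S→H g E, H is followed by g E with FIRST {g}. Thus FOLLOW(H) = {a, b, c, g}.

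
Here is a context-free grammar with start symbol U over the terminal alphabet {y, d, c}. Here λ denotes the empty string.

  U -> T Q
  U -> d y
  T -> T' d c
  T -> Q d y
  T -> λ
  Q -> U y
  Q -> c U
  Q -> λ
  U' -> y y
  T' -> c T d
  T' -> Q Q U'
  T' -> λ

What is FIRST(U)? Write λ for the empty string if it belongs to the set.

FIRST(U') = {y}
FIRST(U) = {λ, c, d, y}  (via T Q)
FIRST(Q) = {λ, c, d, y}  (via U y)
FIRST(T') = {λ, c, d, y}  (via Q Q U')
FIRST(T) = {λ, c, d, y}  (via T' d c, Q d y)

{λ, c, d, y}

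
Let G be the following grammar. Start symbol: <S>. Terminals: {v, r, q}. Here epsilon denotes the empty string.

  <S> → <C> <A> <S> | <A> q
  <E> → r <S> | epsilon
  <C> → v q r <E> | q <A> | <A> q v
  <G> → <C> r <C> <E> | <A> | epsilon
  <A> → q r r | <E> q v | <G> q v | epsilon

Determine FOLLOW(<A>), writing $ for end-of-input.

FIRST(<E>) = {epsilon, r}
FIRST(<S>) = {q, r, v}  (via <C> <A> <S>, <A> q)
FIRST(<C>) = {q, r, v}  (via <A> q v)
FIRST(<G>) = {epsilon, q, r, v}  (via <C> r <C> <E>, <A>)
FIRST(<A>) = {epsilon, q, r, v}  (via <E> q v, <G> q v)
FOLLOW(<S>) includes $ since <S> is the start symbol.
FOLLOW(<G>): in <A>→<G> q v, <G> is followed by q v with FIRST {q}. Thus FOLLOW(<G>) = {q}.
FOLLOW(<C>): in <S>→<C> <A> <S>, <C> is followed by <A> <S> with FIRST {q, r, v}; in <G>→<C> r <C> <E> (occurrence 1), <C> is followed by r <C> <E> with FIRST {r}; in <G>→<C> r <C> <E> (occurrence 2), <C> is followed by <E> with FIRST {epsilon, r}; in <G>→<C> r <C> <E> (occurrence 2), the suffix after <C> is nullable, so FOLLOW(<C>) ⊇ FOLLOW(<G>) = {q}. Thus FOLLOW(<C>) = {q, r, v}.
FOLLOW(<E>): in <C>→v q r <E>, the suffix after <E> is empty, so FOLLOW(<E>) ⊇ FOLLOW(<C>) = {q, r, v}; in <G>→<C> r <C> <E>, the suffix after <E> is empty, so FOLLOW(<E>) ⊇ FOLLOW(<G>) = {q}; in <A>→<E> q v, <E> is followed by q v with FIRST {q}. Thus FOLLOW(<E>) = {q, r, v}.
FOLLOW(<S>): in <S>→<C> <A> <S>, the suffix after <S> is empty (adds nothing new); in <E>→r <S>, the suffix after <S> is empty, so FOLLOW(<S>) ⊇ FOLLOW(<E>) = {q, r, v}. Thus FOLLOW(<S>) = {$, q, r, v}.
FOLLOW(<A>): in <S>→<C> <A> <S>, <A> is followed by <S> with FIRST {q, r, v}; in <S>→<A> q, <A> is followed by q with FIRST {q}; in <C>→q <A>, the suffix after <A> is empty, so FOLLOW(<A>) ⊇ FOLLOW(<C>) = {q, r, v}; in <C>→<A> q v, <A> is followed by q v with FIRST {q}; in <G>→<A>, the suffix after <A> is empty, so FOLLOW(<A>) ⊇ FOLLOW(<G>) = {q}. Thus FOLLOW(<A>) = {q, r, v}.

{q, r, v}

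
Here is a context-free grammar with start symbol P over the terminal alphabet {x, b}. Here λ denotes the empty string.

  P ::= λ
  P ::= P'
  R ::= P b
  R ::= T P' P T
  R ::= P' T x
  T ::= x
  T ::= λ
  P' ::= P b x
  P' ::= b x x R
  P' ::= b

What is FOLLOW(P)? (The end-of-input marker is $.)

{$, b, x}

FIRST(T) = {λ, x}
FIRST(P) = {λ, b}  (via P')
FIRST(P') = {b}  (via P b x)
FIRST(R) = {b, x}  (via P b, T P' P T, P' T x)
FOLLOW(P) includes $ since P is the start symbol.
FOLLOW(P): in R::=P b, P is followed by b with FIRST {b}; in R::=T P' P T, P is followed by T with FIRST {λ, x}; in R::=T P' P T, the suffix after P is nullable, so FOLLOW(P) ⊇ FOLLOW(R) = {$, b, x}; in P'::=P b x, P is followed by b x with FIRST {b}. Thus FOLLOW(P) = {$, b, x}.
FOLLOW(R): in P'::=b x x R, the suffix after R is empty, so FOLLOW(R) ⊇ FOLLOW(P') = {$, b, x}. Thus FOLLOW(R) = {$, b, x}.
FOLLOW(T): in R::=T P' P T (occurrence 1), T is followed by P' P T with FIRST {b}; in R::=T P' P T (occurrence 2), the suffix after T is empty, so FOLLOW(T) ⊇ FOLLOW(R) = {$, b, x}; in R::=P' T x, T is followed by x with FIRST {x}. Thus FOLLOW(T) = {$, b, x}.
FOLLOW(P'): in P::=P', the suffix after P' is empty, so FOLLOW(P') ⊇ FOLLOW(P) = {$, b, x}; in R::=T P' P T, P' is followed by P T with FIRST {λ, b, x}; in R::=T P' P T, the suffix after P' is nullable, so FOLLOW(P') ⊇ FOLLOW(R) = {$, b, x}; in R::=P' T x, P' is followed by T x with FIRST {x}. Thus FOLLOW(P') = {$, b, x}.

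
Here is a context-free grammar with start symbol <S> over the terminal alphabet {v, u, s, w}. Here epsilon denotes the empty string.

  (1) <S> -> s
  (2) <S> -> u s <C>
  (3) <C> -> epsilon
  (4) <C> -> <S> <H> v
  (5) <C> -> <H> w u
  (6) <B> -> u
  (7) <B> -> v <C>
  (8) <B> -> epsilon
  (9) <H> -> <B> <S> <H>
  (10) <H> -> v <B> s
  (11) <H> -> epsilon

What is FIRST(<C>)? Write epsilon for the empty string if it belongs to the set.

{epsilon, s, u, v, w}

FIRST(<S>) = {s, u}
FIRST(<B>) = {epsilon, u, v}
FIRST(<H>) = {epsilon, s, u, v}  (via <B> <S> <H>)
FIRST(<C>) = {epsilon, s, u, v, w}  (via <S> <H> v, <H> w u)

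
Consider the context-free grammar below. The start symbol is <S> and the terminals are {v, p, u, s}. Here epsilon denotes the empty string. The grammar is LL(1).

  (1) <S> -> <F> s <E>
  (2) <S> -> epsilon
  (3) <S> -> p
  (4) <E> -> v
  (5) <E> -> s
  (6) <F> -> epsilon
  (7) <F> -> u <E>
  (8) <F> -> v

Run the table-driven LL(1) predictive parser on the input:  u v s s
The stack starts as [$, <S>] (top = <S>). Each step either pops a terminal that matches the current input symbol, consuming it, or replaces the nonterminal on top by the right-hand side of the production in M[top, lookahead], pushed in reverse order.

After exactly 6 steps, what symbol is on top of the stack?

     Stack          Input      Action
  1  $ <S>          u v s s $  expand <S> -> <F> s <E>
  2  $ <E> s <F>    u v s s $  expand <F> -> u <E>
  3  $ <E> s <E> u  u v s s $  match u
  4  $ <E> s <E>    v s s $    expand <E> -> v
  5  $ <E> s v      v s s $    match v
  6  $ <E> s        s s $      match s
Stack after step 6: $ <E> (top = <E>).

<E>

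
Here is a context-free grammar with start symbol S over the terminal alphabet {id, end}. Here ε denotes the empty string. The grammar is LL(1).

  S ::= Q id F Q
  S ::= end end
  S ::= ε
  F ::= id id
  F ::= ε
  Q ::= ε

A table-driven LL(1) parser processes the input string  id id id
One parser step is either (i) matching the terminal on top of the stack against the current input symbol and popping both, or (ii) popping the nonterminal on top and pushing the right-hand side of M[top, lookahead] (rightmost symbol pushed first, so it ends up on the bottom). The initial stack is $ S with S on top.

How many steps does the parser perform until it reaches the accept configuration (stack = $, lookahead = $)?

step 1: stack=$ S  input=id id id $  — expand S ::= Q id F Q
step 2: stack=$ Q F id Q  input=id id id $  — expand Q ::= ε
step 3: stack=$ Q F id  input=id id id $  — match id
step 4: stack=$ Q F  input=id id $  — expand F ::= id id
step 5: stack=$ Q id id  input=id id $  — match id
step 6: stack=$ Q id  input=id $  — match id
step 7: stack=$ Q  input=$  — expand Q ::= ε
Accept reached after 7 steps.

7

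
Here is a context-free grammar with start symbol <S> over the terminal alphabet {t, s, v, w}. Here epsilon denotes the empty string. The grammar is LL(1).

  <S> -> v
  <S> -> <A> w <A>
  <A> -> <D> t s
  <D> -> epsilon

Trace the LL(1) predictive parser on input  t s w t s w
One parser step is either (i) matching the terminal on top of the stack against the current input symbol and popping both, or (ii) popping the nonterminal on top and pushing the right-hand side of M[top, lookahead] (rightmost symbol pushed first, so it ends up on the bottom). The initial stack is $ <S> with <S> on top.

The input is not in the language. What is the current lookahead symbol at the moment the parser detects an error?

      Stack            Input          Action
   1  $ <S>            t s w t s w $  expand <S> -> <A> w <A>
   2  $ <A> w <A>      t s w t s w $  expand <A> -> <D> t s
   3  $ <A> w s t <D>  t s w t s w $  expand <D> -> epsilon
   4  $ <A> w s t      t s w t s w $  match t
   5  $ <A> w s        s w t s w $    match s
   6  $ <A> w          w t s w $      match w
   7  $ <A>            t s w $        expand <A> -> <D> t s
   8  $ s t <D>        t s w $        expand <D> -> epsilon
   9  $ s t            t s w $        match t
  10  $ s              s w $          match s
  11  $                w $            error: stack empty but input remains

w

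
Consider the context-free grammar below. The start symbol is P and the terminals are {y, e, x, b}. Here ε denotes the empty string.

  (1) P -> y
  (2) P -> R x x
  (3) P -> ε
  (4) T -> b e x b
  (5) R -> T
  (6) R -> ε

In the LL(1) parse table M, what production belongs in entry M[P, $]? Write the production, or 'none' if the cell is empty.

P -> ε

FIRST(T): from T->b e x b we get {b}. So FIRST(T) = {b}.
FIRST(R): from R->T we get {b}; from R->ε we get {ε}. So FIRST(R) = {ε, b}.
FIRST(P): from P->y we get {y}; from P->R x x we get {b, x}; from P->ε we get {ε}. So FIRST(P) = {ε, b, x, y}.
FOLLOW(P) includes $ since P is the start symbol.
FOLLOW(P): P appears on no right-hand side. Thus FOLLOW(P) = {$}.
For P -> y: FIRST(y) = {y}, so it goes in M[P, t] for t ∈ {y}.
For P -> R x x: FIRST(R x x) = {b, x}, so it goes in M[P, t] for t ∈ {b, x}.
For P -> ε: FIRST(ε) = {ε}, so it goes in M[P, t] for t ∈ {}; since ε ∈ FIRST, also for every t ∈ FOLLOW(P) = {$}.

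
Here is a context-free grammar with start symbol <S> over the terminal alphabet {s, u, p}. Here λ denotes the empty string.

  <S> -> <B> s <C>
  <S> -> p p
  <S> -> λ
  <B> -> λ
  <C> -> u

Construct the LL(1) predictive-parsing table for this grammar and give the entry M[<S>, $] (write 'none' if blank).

FIRST(<B>): from <B>->λ we get {λ}. So FIRST(<B>) = {λ}.
FIRST(<C>): from <C>->u we get {u}. So FIRST(<C>) = {u}.
FIRST(<S>): from <S>-><B> s <C> we get {s}; from <S>->p p we get {p}; from <S>->λ we get {λ}. So FIRST(<S>) = {λ, p, s}.
FOLLOW(<S>) includes $ since <S> is the start symbol.
FOLLOW(<S>): <S> appears on no right-hand side. Thus FOLLOW(<S>) = {$}.
For <S> -> <B> s <C>: FIRST(<B> s <C>) = {s}, so it goes in M[<S>, t] for t ∈ {s}.
For <S> -> p p: FIRST(p p) = {p}, so it goes in M[<S>, t] for t ∈ {p}.
For <S> -> λ: FIRST(λ) = {λ}, so it goes in M[<S>, t] for t ∈ {}; since λ ∈ FIRST, also for every t ∈ FOLLOW(<S>) = {$}.

<S> -> λ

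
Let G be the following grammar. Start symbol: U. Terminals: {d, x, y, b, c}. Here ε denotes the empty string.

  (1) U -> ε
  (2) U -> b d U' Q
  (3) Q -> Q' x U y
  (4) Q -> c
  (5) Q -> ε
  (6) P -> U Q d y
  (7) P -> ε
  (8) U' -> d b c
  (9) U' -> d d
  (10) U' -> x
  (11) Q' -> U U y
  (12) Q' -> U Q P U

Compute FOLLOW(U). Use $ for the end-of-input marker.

FIRST(U): from U->ε we get {ε}; from U->b d U' Q we get {b}. So FIRST(U) = {ε, b}.
FIRST(U'): from U'->d b c we get {d}; from U'->d d we get {d}; from U'->x we get {x}. So FIRST(U') = {d, x}.
FIRST(Q): from Q->Q' x U y we get {b, c, d, x, y}; from Q->c we get {c}; from Q->ε we get {ε}. So FIRST(Q) = {ε, b, c, d, x, y}.
FIRST(P): from P->U Q d y we get {b, c, d, x, y}; from P->ε we get {ε}. So FIRST(P) = {ε, b, c, d, x, y}.
FIRST(Q'): from Q'->U U y we get {b, y}; from Q'->U Q P U we get {ε, b, c, d, x, y}. So FIRST(Q') = {ε, b, c, d, x, y}.
FOLLOW(U) includes $ since U is the start symbol.
FOLLOW(Q'): in Q->Q' x U y, Q' is followed by x U y with FIRST {x}. Thus FOLLOW(Q') = {x}.
FOLLOW(U): in Q->Q' x U y, U is followed by y with FIRST {y}; in P->U Q d y, U is followed by Q d y with FIRST {b, c, d, x, y}; in Q'->U U y (occurrence 1), U is followed by U y with FIRST {b, y}; in Q'->U U y (occurrence 2), U is followed by y with FIRST {y}; in Q'->U Q P U (occurrence 1), U is followed by Q P U with FIRST {ε, b, c, d, x, y}; in Q'->U Q P U (occurrence 1), the suffix after U is nullable, so FOLLOW(U) ⊇ FOLLOW(Q') = {x}; in Q'->U Q P U (occurrence 2), the suffix after U is empty, so FOLLOW(U) ⊇ FOLLOW(Q') = {x}. Thus FOLLOW(U) = {$, b, c, d, x, y}.
FOLLOW(Q): in U->b d U' Q, the suffix after Q is empty, so FOLLOW(Q) ⊇ FOLLOW(U) = {$, b, c, d, x, y}; in P->U Q d y, Q is followed by d y with FIRST {d}; in Q'->U Q P U, Q is followed by P U with FIRST {ε, b, c, d, x, y}; in Q'->U Q P U, the suffix after Q is nullable, so FOLLOW(Q) ⊇ FOLLOW(Q') = {x}. Thus FOLLOW(Q) = {$, b, c, d, x, y}.
FOLLOW(P): in Q'->U Q P U, P is followed by U with FIRST {ε, b}; in Q'->U Q P U, the suffix after P is nullable, so FOLLOW(P) ⊇ FOLLOW(Q') = {x}. Thus FOLLOW(P) = {b, x}.
FOLLOW(U'): in U->b d U' Q, U' is followed by Q with FIRST {ε, b, c, d, x, y}; in U->b d U' Q, the suffix after U' is nullable, so FOLLOW(U') ⊇ FOLLOW(U) = {$, b, c, d, x, y}. Thus FOLLOW(U') = {$, b, c, d, x, y}.

{$, b, c, d, x, y}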